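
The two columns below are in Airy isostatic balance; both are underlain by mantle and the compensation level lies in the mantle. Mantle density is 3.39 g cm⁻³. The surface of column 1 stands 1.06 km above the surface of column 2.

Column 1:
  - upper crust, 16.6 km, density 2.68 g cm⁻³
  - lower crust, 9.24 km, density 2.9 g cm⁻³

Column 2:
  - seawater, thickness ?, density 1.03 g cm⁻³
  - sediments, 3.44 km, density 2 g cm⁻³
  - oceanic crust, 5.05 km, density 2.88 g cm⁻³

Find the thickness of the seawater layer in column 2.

2.27 km

Take the compensation level at the base of the deeper column (depth z_c below the surface of column 1) and equate Σ ρ_i t_i down to z_c; mantle fills any gap and the z_c terms cancel.
Column 1: 16.6×2.68 + 9.24×2.9 + (z_c − 25.84)×3.39
Column 2: 1.06×0 + x×1.03 + 3.44×2 + 5.05×2.88 + (z_c − 1.06 − 8.49 − x)×3.39
The z_c×3.39 term appears on both sides and cancels. Collect the known terms of each column as K = Σ(ρt)_known − 3.39 × (depth of known layers): K_1 = 71.284 − 3.39×25.84 = −16.3136; K_2 = 21.424 − 3.39×(1.06 + 8.49) = −10.9505.
Balance: K_1 = K_2 − x×(3.39 − 1.03), so x = (K_2 − K_1)/(3.39 − 1.03) = 5.3631/2.36 = 2.27 km.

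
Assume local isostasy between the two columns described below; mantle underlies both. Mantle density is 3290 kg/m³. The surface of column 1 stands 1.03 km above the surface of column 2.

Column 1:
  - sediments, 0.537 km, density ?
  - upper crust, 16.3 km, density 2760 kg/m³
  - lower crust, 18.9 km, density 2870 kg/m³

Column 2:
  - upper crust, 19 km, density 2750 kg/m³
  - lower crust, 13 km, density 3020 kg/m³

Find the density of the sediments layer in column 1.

2210 kg/m³

Take the compensation level at the base of the deeper column (depth z_c below the surface of column 1) and equate Σ ρ_i t_i down to z_c; mantle fills any gap and the z_c terms cancel.
Column 1: 0.537×ρ + 16.3×2760 + 18.9×2870 + (z_c − 35.737)×3290
Column 2: 1.03×0 + 19×2750 + 13×3020 + (z_c − 1.03 − 32)×3290
The z_c×3290 term appears on both sides and cancels. Collect the known terms of each column as K = Σ(ρt)_known − 3290 × (depth of known layers): K_1 = 99231 − 3290×35.737 = −18343.73; K_2 = 91510 − 3290×(1.03 + 32) = −17158.7.
Balance: K_1 + 0.537×ρ = K_2, so ρ = (K_2 − K_1)/0.537 = 1185.03/0.537 = 2210 kg/m³.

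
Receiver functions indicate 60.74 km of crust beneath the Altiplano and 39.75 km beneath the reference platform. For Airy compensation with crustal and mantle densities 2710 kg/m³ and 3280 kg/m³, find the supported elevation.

3.65 km

Excess crust Δ = 60.74 km − 39.75 km = 20.99 km, split between elevation h and root r with h + r = Δ.
Airy balance ρ_c h = (ρ_m − ρ_c) r gives r = h ρ_c/(ρ_m − ρ_c), so h (1 + ρ_c/(ρ_m − ρ_c)) = Δ, i.e. h = Δ (ρ_m − ρ_c)/ρ_m.
h = 20.99 km × 570/3280 = 3.65 km.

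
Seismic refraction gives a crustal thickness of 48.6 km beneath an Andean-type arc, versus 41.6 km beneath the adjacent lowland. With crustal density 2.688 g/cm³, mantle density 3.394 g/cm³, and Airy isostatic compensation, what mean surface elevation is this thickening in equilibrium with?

Excess crust Δ = 48.6 km − 41.6 km = 7 km, split between elevation h and root r with h + r = Δ.
Airy balance ρ_c h = (ρ_m − ρ_c) r gives r = h ρ_c/(ρ_m − ρ_c), so h (1 + ρ_c/(ρ_m − ρ_c)) = Δ, i.e. h = Δ (ρ_m − ρ_c)/ρ_m.
h = 7 km × 0.706/3.394 = 1.46 km.

1.46 km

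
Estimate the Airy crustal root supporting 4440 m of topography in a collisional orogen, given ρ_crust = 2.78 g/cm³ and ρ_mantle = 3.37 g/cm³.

In Airy isostatic equilibrium: the weight of the topography is balanced by the buoyancy of the root, ρ_c h = (ρ_m − ρ_c) r.
r = h · ρ_c / (ρ_m − ρ_c) = 4440 m × 2.78 / (3.37 − 2.78) = 20900 m.

20900 m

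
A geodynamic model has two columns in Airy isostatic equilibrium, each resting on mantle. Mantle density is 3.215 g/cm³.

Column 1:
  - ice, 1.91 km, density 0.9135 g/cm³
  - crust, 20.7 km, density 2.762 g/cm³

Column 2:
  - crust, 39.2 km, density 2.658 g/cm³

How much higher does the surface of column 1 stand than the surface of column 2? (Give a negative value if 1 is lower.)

−2.51 km

For any compensation level in the mantle, the mantle terms cancel and isostasy reduces to e = (Σt_1 − Σt_2) − (Σ(ρt)_1 − Σ(ρt)_2) / ρ_m.
Σt_1 = 22.61 km; Σt_2 = 39.2 km; Σ(ρt)_1 = 58.918185; Σ(ρt)_2 = 104.1936 (in km·g/cm³).
e = (22.61 − 39.2) − (58.918185 − 104.1936) / 3.215 = −2.51 km.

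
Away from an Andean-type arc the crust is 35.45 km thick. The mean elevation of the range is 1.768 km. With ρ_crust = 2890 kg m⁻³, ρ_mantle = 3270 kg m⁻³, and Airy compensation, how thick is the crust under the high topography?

50.7 km

Root depth r = h ρ_c / (ρ_m − ρ_c) = 1.768 km × 2890 / 380 = 13.45 km.
Total thickness = T + h + r = 35.45 km + 1.768 km + 13.45 km = 50.7 km.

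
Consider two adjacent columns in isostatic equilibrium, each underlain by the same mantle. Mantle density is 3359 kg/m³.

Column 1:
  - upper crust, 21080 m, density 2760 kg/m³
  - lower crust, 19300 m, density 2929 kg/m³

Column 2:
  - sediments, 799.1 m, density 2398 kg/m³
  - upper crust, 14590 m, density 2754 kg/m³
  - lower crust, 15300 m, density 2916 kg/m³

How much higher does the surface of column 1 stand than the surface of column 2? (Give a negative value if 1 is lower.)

For any compensation level in the mantle, the mantle terms cancel and isostasy reduces to e = (Σt_1 − Σt_2) − (Σ(ρt)_1 − Σ(ρt)_2) / ρ_m.
Σt_1 = 40380 m; Σt_2 = 30689.1 m; Σ(ρt)_1 = 114710500; Σ(ρt)_2 = 86711901.8 (in m·kg/m³).
e = (40380 − 30689.1) − (114710500 − 86711901.8) / 3359 = 1360 m.

1360 m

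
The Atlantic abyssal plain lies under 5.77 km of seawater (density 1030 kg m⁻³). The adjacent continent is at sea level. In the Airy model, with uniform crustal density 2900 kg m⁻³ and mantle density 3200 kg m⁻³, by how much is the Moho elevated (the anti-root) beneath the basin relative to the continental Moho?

Balancing pressure at the compensation depth: replacing crust with seawater at the top is compensated by replacing crust with mantle at the base: d (ρ_c − ρ_w) = a (ρ_m − ρ_c).
a = d (ρ_c − ρ_w)/(ρ_m − ρ_c) = 5.77 km × 1870/300 = 36 km.

36 km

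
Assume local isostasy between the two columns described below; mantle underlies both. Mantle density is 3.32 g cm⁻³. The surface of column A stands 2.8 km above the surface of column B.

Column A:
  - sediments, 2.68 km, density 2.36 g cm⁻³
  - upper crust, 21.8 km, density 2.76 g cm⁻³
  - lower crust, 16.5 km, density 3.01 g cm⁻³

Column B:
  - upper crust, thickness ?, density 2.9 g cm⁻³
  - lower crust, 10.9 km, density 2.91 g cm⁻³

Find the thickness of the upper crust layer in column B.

14.6 km

Take the compensation level at the base of the deeper column (depth z_c below the surface of column A) and equate Σ ρ_i t_i down to z_c; mantle fills any gap and the z_c terms cancel.
Column A: 2.68×2.36 + 21.8×2.76 + 16.5×3.01 + (z_c − 40.98)×3.32
Column B: 2.8×0 + x×2.9 + 10.9×2.91 + (z_c − 2.8 − 10.9 − x)×3.32
The z_c×3.32 term appears on both sides and cancels. Collect the known terms of each column as K = Σ(ρt)_known − 3.32 × (depth of known layers): K_A = 116.1578 − 3.32×40.98 = −19.8958; K_B = 31.719 − 3.32×(2.8 + 10.9) = −13.765.
Balance: K_A = K_B − x×(3.32 − 2.9), so x = (K_B − K_A)/(3.32 − 2.9) = 6.1308/0.42 = 14.6 km.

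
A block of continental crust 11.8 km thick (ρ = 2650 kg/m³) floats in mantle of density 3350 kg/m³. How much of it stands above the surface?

2.47 km

Floating equilibrium: submerged depth d = t ρ_obj/ρ_fluid = 11.8 km × 2650/3350 = 9.334 km.
Freeboard = t − d = 11.8 km − 9.334 km = 2.47 km.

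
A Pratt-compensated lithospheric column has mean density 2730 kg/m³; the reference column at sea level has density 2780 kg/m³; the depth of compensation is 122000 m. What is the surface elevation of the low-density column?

ρ_ref D = ρ (D + h) → h = D (ρ_ref − ρ)/ρ.
h = 122000 m × (2780 − 2730)/2730 = 2230 m.

2230 m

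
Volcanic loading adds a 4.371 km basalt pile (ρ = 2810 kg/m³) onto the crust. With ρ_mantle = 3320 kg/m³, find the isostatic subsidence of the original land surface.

3.7 km

Subaerial loading: s = t ρ_load / ρ_m.
s = 4.371 km × 2810/3320 = 3.7 km.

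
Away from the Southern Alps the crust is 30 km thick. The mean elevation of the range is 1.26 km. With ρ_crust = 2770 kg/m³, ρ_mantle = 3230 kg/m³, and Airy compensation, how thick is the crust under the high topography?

Root depth r = h ρ_c / (ρ_m − ρ_c) = 1.26 km × 2770 / 460 = 7.587 km.
Total thickness = T + h + r = 30 km + 1.26 km + 7.587 km = 38.8 km.

38.8 km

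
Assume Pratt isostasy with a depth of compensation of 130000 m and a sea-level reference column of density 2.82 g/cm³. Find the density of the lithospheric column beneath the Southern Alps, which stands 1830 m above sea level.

Pratt balance: ρ_ref D = ρ (D + h).
ρ = ρ_ref D/(D + h) = 2.82 × 130000 m/(130000 m + 1830 m) = 2.78 g/cm³.

2.78 g/cm³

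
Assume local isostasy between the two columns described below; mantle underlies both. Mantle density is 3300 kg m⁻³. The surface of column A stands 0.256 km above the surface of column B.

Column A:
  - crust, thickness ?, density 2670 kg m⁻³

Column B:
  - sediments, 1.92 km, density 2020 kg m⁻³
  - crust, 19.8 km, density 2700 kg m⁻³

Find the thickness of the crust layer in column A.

Take the compensation level at the base of the deeper column (depth z_c below the surface of column A) and equate Σ ρ_i t_i down to z_c; mantle fills any gap and the z_c terms cancel.
Column A: x×2670 + (z_c − 0 − x)×3300
Column B: 0.256×0 + 1.92×2020 + 19.8×2700 + (z_c − 0.256 − 21.72)×3300
The z_c×3300 term appears on both sides and cancels. Collect the known terms of each column as K = Σ(ρt)_known − 3300 × (depth of known layers): K_A = 0 − 3300×0 = 0; K_B = 57338.4 − 3300×(0.256 + 21.72) = −15182.4.
Balance: K_A − x×(3300 − 2670) = K_B, so x = (K_A − K_B)/(3300 − 2670) = 15182.4/630 = 24.1 km.

24.1 km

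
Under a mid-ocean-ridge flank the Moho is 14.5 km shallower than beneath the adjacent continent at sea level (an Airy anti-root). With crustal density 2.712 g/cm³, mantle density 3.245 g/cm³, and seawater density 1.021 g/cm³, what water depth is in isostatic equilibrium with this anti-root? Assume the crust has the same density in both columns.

Replacing a thickness d of crust by seawater at the top must be balanced by replacing crust with mantle at the base: d (ρ_c − ρ_w) = a (ρ_m − ρ_c).
d = a (ρ_m − ρ_c)/(ρ_c − ρ_w) = 14.5 km × 0.533/1.691 = 4.57 km.

4.57 km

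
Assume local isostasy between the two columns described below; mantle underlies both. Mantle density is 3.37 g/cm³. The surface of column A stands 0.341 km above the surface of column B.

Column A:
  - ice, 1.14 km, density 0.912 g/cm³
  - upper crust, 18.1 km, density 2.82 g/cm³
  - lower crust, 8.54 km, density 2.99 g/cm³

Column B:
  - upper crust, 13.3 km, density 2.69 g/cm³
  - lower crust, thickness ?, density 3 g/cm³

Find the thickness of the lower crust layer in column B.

Take the compensation level at the base of the deeper column (depth z_c below the surface of column A) and equate Σ ρ_i t_i down to z_c; mantle fills any gap and the z_c terms cancel.
Column A: 1.14×0.912 + 18.1×2.82 + 8.54×2.99 + (z_c − 27.78)×3.37
Column B: 0.341×0 + 13.3×2.69 + x×3 + (z_c − 0.341 − 13.3 − x)×3.37
The z_c×3.37 term appears on both sides and cancels. Collect the known terms of each column as K = Σ(ρt)_known − 3.37 × (depth of known layers): K_A = 77.61628 − 3.37×27.78 = −16.00232; K_B = 35.777 − 3.37×(0.341 + 13.3) = −10.19317.
Balance: K_A = K_B − x×(3.37 − 3), so x = (K_B − K_A)/(3.37 − 3) = 5.80915/0.37 = 15.7 km.

15.7 km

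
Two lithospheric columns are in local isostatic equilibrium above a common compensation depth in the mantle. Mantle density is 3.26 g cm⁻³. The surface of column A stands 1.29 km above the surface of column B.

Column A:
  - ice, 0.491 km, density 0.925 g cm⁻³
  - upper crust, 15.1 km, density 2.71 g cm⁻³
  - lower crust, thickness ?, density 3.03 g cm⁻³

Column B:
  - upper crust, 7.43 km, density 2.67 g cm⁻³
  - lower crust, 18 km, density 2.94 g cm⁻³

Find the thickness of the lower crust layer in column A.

Take the compensation level at the base of the deeper column (depth z_c below the surface of column A) and equate Σ ρ_i t_i down to z_c; mantle fills any gap and the z_c terms cancel.
Column A: 0.491×0.925 + 15.1×2.71 + x×3.03 + (z_c − 15.591 − x)×3.26
Column B: 1.29×0 + 7.43×2.67 + 18×2.94 + (z_c − 1.29 − 25.43)×3.26
The z_c×3.26 term appears on both sides and cancels. Collect the known terms of each column as K = Σ(ρt)_known − 3.26 × (depth of known layers): K_A = 41.375175 − 3.26×15.591 = −9.451485; K_B = 72.7581 − 3.26×(1.29 + 25.43) = −14.3491.
Balance: K_A − x×(3.26 − 3.03) = K_B, so x = (K_A − K_B)/(3.26 − 3.03) = 4.89762/0.23 = 21.3 km.

21.3 km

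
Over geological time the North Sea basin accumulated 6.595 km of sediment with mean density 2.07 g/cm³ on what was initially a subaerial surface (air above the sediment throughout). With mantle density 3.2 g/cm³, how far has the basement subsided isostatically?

Subaerial load: s = t ρ_sed / ρ_m = 6.595 km × 2.07/3.2 = 4.27 km.

4.27 km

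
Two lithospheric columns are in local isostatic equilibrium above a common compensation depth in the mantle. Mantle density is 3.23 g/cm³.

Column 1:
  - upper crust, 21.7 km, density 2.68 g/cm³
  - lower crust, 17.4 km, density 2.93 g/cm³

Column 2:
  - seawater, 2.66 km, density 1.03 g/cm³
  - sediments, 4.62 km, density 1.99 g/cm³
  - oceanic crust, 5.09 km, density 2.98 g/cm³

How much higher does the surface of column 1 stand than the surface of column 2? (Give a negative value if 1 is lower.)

For any compensation level in the mantle, the mantle terms cancel and isostasy reduces to e = (Σt_1 − Σt_2) − (Σ(ρt)_1 − Σ(ρt)_2) / ρ_m.
Σt_1 = 39.1 km; Σt_2 = 12.37 km; Σ(ρt)_1 = 109.138; Σ(ρt)_2 = 27.1018 (in km·g/cm³).
e = (39.1 − 12.37) − (109.138 − 27.1018) / 3.23 = 1.33 km.

1.33 km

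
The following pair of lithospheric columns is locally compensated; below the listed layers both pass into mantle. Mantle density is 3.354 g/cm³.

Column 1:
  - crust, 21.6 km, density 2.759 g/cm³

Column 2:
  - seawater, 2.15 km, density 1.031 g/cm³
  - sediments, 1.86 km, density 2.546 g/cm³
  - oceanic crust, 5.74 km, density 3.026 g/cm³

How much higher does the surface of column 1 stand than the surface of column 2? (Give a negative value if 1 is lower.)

1.33 km

For any compensation level in the mantle, the mantle terms cancel and isostasy reduces to e = (Σt_1 − Σt_2) − (Σ(ρt)_1 − Σ(ρt)_2) / ρ_m.
Σt_1 = 21.6 km; Σt_2 = 9.75 km; Σ(ρt)_1 = 59.5944; Σ(ρt)_2 = 24.32145 (in km·g/cm³).
e = (21.6 − 9.75) − (59.5944 − 24.32145) / 3.354 = 1.33 km.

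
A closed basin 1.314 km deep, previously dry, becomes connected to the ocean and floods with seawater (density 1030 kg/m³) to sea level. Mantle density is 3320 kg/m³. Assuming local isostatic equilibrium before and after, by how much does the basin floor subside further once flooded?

0.591 km

After flooding the water column is d + s deep. Its weight must equal the weight of mantle displaced by the extra subsidence s: (d + s) ρ_w = s ρ_m.
s = d ρ_w / (ρ_m − ρ_w) = 1.314 km × 1030/(3320 − 1030) = 0.591 km.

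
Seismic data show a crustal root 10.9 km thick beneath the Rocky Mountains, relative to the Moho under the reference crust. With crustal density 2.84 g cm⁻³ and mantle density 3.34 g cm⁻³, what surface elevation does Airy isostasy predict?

1.92 km

Isostatic balance requires: ρ_c h = (ρ_m − ρ_c) r.
h = r (ρ_m − ρ_c) / ρ_c = 10.9 km × (3.34 − 2.84) / 2.84 = 1.92 km.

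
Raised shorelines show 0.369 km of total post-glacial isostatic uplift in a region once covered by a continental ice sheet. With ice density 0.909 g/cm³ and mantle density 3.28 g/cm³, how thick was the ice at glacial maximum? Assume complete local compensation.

u = t ρ_ice/ρ_m → t = u ρ_m/ρ_ice = 0.369 km × 3.28/0.909 = 1.33 km.

1.33 km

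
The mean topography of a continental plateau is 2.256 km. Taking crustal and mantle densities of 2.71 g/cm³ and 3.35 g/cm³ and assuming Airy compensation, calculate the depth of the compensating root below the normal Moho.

By Archimedes' principle applied to the lithosphere: the weight of the topography is balanced by the buoyancy of the root, ρ_c h = (ρ_m − ρ_c) r.
r = h · ρ_c / (ρ_m − ρ_c) = 2.256 km × 2.71 / (3.35 − 2.71) = 9.55 km.

9.55 km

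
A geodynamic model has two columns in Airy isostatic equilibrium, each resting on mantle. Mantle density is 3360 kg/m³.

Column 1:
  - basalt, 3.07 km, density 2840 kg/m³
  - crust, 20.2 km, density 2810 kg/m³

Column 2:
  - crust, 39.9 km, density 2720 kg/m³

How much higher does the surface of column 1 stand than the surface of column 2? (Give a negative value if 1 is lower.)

For any compensation level in the mantle, the mantle terms cancel and isostasy reduces to e = (Σt_1 − Σt_2) − (Σ(ρt)_1 − Σ(ρt)_2) / ρ_m.
Σt_1 = 23.27 km; Σt_2 = 39.9 km; Σ(ρt)_1 = 65480.8; Σ(ρt)_2 = 108528 (in km·kg/m³).
e = (23.27 − 39.9) − (65480.8 − 108528) / 3360 = −3.82 km.

−3.82 km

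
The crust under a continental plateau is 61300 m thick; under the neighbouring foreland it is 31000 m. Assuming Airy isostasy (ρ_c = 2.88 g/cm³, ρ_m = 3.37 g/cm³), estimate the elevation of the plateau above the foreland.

Excess crust Δ = 61300 m − 31000 m = 30300 m, split between elevation h and root r with h + r = Δ.
Airy balance ρ_c h = (ρ_m − ρ_c) r gives r = h ρ_c/(ρ_m − ρ_c), so h (1 + ρ_c/(ρ_m − ρ_c)) = Δ, i.e. h = Δ (ρ_m − ρ_c)/ρ_m.
h = 30300 m × 0.49/3.37 = 4410 m.

4410 m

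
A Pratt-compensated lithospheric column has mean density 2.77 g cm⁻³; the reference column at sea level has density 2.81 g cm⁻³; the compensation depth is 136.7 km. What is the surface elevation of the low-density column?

1.97 km

ρ_ref D = ρ (D + h) → h = D (ρ_ref − ρ)/ρ.
h = 136.7 km × (2.81 − 2.77)/2.77 = 1.97 km.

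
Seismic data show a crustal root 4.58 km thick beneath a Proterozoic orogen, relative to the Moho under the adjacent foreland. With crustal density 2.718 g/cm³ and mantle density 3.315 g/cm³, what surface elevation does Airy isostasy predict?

1.01 km

Balancing pressure at the compensation depth: ρ_c h = (ρ_m − ρ_c) r.
h = r (ρ_m − ρ_c) / ρ_c = 4.58 km × (3.315 − 2.718) / 2.718 = 1.01 km.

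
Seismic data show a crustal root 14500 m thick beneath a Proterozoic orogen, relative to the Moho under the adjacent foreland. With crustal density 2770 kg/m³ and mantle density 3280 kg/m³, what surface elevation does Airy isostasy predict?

Equating mass per unit area of the two columns: ρ_c h = (ρ_m − ρ_c) r.
h = r (ρ_m − ρ_c) / ρ_c = 14500 m × (3280 − 2770) / 2770 = 2670 m.

2670 m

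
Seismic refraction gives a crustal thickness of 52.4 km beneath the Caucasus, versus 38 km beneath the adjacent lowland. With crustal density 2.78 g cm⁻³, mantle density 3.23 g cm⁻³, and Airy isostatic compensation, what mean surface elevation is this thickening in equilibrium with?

2.01 km

Excess crust Δ = 52.4 km − 38 km = 14.4 km, split between elevation h and root r with h + r = Δ.
Airy balance ρ_c h = (ρ_m − ρ_c) r gives r = h ρ_c/(ρ_m − ρ_c), so h (1 + ρ_c/(ρ_m − ρ_c)) = Δ, i.e. h = Δ (ρ_m − ρ_c)/ρ_m.
h = 14.4 km × 0.45/3.23 = 2.01 km.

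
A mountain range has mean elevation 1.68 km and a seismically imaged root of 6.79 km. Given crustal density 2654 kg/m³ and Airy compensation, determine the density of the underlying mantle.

Airy balance: ρ_c h = (ρ_m − ρ_c) r → ρ_m = ρ_c (1 + h/r).
ρ_m = 2654 × (1 + 1.68 km/6.79 km) = 3310 kg/m³.

3310 kg/m³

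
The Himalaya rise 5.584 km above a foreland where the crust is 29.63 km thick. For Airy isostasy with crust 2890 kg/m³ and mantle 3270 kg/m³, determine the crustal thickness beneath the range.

77.7 km

Root depth r = h ρ_c / (ρ_m − ρ_c) = 5.584 km × 2890 / 380 = 42.47 km.
Total thickness = T + h + r = 29.63 km + 5.584 km + 42.47 km = 77.7 km.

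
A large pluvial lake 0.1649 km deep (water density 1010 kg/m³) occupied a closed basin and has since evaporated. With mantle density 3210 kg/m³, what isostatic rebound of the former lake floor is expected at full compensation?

0.0519 km

u = d ρ_w/ρ_m = 0.1649 km × 1010/3210 = 0.0519 km.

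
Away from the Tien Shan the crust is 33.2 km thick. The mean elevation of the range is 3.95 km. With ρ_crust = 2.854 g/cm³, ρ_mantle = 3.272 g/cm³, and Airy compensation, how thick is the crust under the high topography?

Root depth r = h ρ_c / (ρ_m − ρ_c) = 3.95 km × 2.854 / 0.418 = 26.97 km.
Total thickness = T + h + r = 33.2 km + 3.95 km + 26.97 km = 64.1 km.

64.1 km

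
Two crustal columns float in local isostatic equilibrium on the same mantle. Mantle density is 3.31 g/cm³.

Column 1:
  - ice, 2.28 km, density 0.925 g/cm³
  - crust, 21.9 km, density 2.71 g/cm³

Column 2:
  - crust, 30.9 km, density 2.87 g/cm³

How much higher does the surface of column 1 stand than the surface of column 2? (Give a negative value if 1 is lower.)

For any compensation level in the mantle, the mantle terms cancel and isostasy reduces to e = (Σt_1 − Σt_2) − (Σ(ρt)_1 − Σ(ρt)_2) / ρ_m.
Σt_1 = 24.18 km; Σt_2 = 30.9 km; Σ(ρt)_1 = 61.458; Σ(ρt)_2 = 88.683 (in km·g/cm³).
e = (24.18 − 30.9) − (61.458 − 88.683) / 3.31 = 1.51 km.

1.51 km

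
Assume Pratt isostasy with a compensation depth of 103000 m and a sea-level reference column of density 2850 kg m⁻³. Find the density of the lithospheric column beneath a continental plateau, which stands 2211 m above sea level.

2790 kg m⁻³

Pratt balance: ρ_ref D = ρ (D + h).
ρ = ρ_ref D/(D + h) = 2850 × 103000 m/(103000 m + 2211 m) = 2790 kg m⁻³.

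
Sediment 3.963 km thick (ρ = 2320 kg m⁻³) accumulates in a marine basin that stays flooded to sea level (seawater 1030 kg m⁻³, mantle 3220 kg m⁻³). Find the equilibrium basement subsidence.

Submarine loading: the sediment displaces seawater, and the subsidence is in turn flooded, so s (ρ_m − ρ_w) = t (ρ_sed − ρ_w).
s = 3.963 km × (2320 − 1030) / (3220 − 1030) = 2.33 km.

2.33 km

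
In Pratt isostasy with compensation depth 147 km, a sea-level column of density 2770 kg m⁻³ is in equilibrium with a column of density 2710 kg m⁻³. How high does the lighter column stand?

3.25 km

ρ_ref D = ρ (D + h) → h = D (ρ_ref − ρ)/ρ.
h = 147 km × (2770 − 2710)/2710 = 3.25 km.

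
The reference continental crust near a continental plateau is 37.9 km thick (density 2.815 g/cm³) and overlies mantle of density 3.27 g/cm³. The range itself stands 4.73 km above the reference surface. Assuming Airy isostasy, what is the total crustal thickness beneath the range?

Root depth r = h ρ_c / (ρ_m − ρ_c) = 4.73 km × 2.815 / 0.455 = 29.26 km.
Total thickness = T + h + r = 37.9 km + 4.73 km + 29.26 km = 71.9 km.

71.9 km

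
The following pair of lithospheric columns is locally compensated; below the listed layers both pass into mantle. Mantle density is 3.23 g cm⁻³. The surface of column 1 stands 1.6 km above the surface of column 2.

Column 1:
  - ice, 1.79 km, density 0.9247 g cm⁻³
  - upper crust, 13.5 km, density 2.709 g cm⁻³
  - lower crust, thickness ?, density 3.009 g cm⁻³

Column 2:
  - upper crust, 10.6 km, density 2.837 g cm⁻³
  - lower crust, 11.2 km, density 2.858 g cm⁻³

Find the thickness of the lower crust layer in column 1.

10.6 km

Take the compensation level at the base of the deeper column (depth z_c below the surface of column 1) and equate Σ ρ_i t_i down to z_c; mantle fills any gap and the z_c terms cancel.
Column 1: 1.79×0.9247 + 13.5×2.709 + x×3.009 + (z_c − 15.29 − x)×3.23
Column 2: 1.6×0 + 10.6×2.837 + 11.2×2.858 + (z_c − 1.6 − 21.8)×3.23
The z_c×3.23 term appears on both sides and cancels. Collect the known terms of each column as K = Σ(ρt)_known − 3.23 × (depth of known layers): K_1 = 38.226713 − 3.23×15.29 = −11.159987; K_2 = 62.0818 − 3.23×(1.6 + 21.8) = −13.5002.
Balance: K_1 − x×(3.23 − 3.009) = K_2, so x = (K_1 − K_2)/(3.23 − 3.009) = 2.34021/0.221 = 10.6 km.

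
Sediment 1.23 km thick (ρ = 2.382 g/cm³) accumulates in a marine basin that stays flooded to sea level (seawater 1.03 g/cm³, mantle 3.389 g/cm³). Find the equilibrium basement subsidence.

0.705 km

Submarine loading: the sediment displaces seawater, and the subsidence is in turn flooded, so s (ρ_m − ρ_w) = t (ρ_sed − ρ_w).
s = 1.23 km × (2.382 − 1.03) / (3.389 − 1.03) = 0.705 km.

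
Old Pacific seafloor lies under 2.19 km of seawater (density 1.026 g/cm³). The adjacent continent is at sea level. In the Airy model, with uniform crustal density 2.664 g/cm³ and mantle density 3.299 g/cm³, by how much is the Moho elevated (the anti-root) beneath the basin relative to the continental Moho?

5.65 km

Balancing pressure at the compensation depth: replacing crust with seawater at the top is compensated by replacing crust with mantle at the base: d (ρ_c − ρ_w) = a (ρ_m − ρ_c).
a = d (ρ_c − ρ_w)/(ρ_m − ρ_c) = 2.19 km × 1.638/0.635 = 5.65 km.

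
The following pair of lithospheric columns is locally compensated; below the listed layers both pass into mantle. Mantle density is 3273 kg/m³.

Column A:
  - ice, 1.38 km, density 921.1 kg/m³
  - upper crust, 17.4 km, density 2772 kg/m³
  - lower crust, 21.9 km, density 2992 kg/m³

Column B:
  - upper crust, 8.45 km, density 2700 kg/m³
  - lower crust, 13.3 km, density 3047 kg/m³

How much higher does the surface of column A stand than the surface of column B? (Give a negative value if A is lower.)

For any compensation level in the mantle, the mantle terms cancel and isostasy reduces to e = (Σt_A − Σt_B) − (Σ(ρt)_A − Σ(ρt)_B) / ρ_m.
Σt_A = 40.68 km; Σt_B = 21.75 km; Σ(ρt)_A = 115028.718; Σ(ρt)_B = 63340.1 (in km·kg/m³).
e = (40.68 − 21.75) − (115028.718 − 63340.1) / 3273 = 3.14 km.

3.14 km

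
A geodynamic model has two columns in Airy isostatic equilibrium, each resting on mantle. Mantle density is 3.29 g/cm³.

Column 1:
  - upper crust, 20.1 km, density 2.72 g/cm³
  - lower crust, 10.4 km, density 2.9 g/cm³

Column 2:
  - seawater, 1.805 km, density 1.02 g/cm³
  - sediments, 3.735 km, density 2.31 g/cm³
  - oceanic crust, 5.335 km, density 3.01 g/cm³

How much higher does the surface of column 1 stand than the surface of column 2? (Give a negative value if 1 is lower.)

1.9 km

For any compensation level in the mantle, the mantle terms cancel and isostasy reduces to e = (Σt_1 − Σt_2) − (Σ(ρt)_1 − Σ(ρt)_2) / ρ_m.
Σt_1 = 30.5 km; Σt_2 = 10.875 km; Σ(ρt)_1 = 84.832; Σ(ρt)_2 = 26.5273 (in km·g/cm³).
e = (30.5 − 10.875) − (84.832 − 26.5273) / 3.29 = 1.9 km.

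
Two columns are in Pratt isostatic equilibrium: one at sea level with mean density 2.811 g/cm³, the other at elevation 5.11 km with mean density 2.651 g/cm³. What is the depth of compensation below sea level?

ρ_ref D = ρ (D + h) → D (ρ_ref − ρ) = ρ h.
D = ρ h/(ρ_ref − ρ) = 2.651 × 5.11 km/(2.811 − 2.651) = 84.7 km.

84.7 km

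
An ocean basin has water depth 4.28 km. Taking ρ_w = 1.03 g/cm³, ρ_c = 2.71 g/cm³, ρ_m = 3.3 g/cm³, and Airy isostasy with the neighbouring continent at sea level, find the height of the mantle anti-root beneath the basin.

12.2 km

In Airy isostatic equilibrium: replacing crust with seawater at the top is compensated by replacing crust with mantle at the base: d (ρ_c − ρ_w) = a (ρ_m − ρ_c).
a = d (ρ_c − ρ_w)/(ρ_m − ρ_c) = 4.28 km × 1.68/0.59 = 12.2 km.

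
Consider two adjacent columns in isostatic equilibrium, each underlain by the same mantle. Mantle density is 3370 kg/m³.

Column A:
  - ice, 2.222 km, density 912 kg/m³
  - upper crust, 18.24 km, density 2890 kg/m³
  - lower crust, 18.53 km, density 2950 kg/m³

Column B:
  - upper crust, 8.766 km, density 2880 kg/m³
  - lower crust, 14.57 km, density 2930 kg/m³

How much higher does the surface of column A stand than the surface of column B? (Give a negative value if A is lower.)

3.35 km

For any compensation level in the mantle, the mantle terms cancel and isostasy reduces to e = (Σt_A − Σt_B) − (Σ(ρt)_A − Σ(ρt)_B) / ρ_m.
Σt_A = 38.992 km; Σt_B = 23.336 km; Σ(ρt)_A = 109403.564; Σ(ρt)_B = 67936.18 (in km·kg/m³).
e = (38.992 − 23.336) − (109403.564 − 67936.18) / 3370 = 3.35 km.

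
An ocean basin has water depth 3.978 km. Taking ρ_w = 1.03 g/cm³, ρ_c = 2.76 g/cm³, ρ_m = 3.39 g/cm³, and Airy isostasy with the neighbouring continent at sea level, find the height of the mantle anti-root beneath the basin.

Isostatic balance requires: replacing crust with seawater at the top is compensated by replacing crust with mantle at the base: d (ρ_c − ρ_w) = a (ρ_m − ρ_c).
a = d (ρ_c − ρ_w)/(ρ_m − ρ_c) = 3.978 km × 1.73/0.63 = 10.9 km.

10.9 km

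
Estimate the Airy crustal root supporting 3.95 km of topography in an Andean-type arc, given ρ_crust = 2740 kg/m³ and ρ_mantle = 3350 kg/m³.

17.7 km

Isostatic balance requires: the weight of the topography is balanced by the buoyancy of the root, ρ_c h = (ρ_m − ρ_c) r.
r = h · ρ_c / (ρ_m − ρ_c) = 3.95 km × 2740 / (3350 − 2740) = 17.7 km.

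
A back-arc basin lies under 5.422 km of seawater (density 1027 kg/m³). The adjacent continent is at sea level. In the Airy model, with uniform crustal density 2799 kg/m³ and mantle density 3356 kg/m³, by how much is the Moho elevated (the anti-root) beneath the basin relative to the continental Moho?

17.2 km

For local isostatic compensation: replacing crust with seawater at the top is compensated by replacing crust with mantle at the base: d (ρ_c − ρ_w) = a (ρ_m − ρ_c).
a = d (ρ_c − ρ_w)/(ρ_m − ρ_c) = 5.422 km × 1772/557 = 17.2 km.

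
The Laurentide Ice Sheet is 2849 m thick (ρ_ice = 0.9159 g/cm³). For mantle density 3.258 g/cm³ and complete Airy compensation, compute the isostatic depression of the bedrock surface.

801 m

Balancing pressure at the compensation depth: the ice load ρ_ice t is balanced by mantle displaced below, ρ_m s.
s = t ρ_ice / ρ_m = 2849 m × 0.9159/3.258 = 801 m.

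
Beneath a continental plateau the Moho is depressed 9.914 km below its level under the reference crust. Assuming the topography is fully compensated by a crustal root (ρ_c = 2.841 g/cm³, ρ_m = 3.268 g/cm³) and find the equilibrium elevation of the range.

1.49 km

By Archimedes' principle applied to the lithosphere: ρ_c h = (ρ_m − ρ_c) r.
h = r (ρ_m − ρ_c) / ρ_c = 9.914 km × (3.268 − 2.841) / 2.841 = 1.49 km.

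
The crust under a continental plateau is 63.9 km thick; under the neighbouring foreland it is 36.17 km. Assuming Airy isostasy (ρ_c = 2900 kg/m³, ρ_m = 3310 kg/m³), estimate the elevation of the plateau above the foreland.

Excess crust Δ = 63.9 km − 36.17 km = 27.73 km, split between elevation h and root r with h + r = Δ.
Airy balance ρ_c h = (ρ_m − ρ_c) r gives r = h ρ_c/(ρ_m − ρ_c), so h (1 + ρ_c/(ρ_m − ρ_c)) = Δ, i.e. h = Δ (ρ_m − ρ_c)/ρ_m.
h = 27.73 km × 410/3310 = 3.43 km.

3.43 km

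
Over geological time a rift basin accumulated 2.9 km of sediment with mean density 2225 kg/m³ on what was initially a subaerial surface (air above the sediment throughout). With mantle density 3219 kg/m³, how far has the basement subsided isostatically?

Subaerial load: s = t ρ_sed / ρ_m = 2.9 km × 2225/3219 = 2 km.

2 km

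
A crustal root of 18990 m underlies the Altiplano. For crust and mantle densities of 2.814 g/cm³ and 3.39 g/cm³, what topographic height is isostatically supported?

3890 m

Equating mass per unit area of the two columns: ρ_c h = (ρ_m − ρ_c) r.
h = r (ρ_m − ρ_c) / ρ_c = 18990 m × (3.39 − 2.814) / 2.814 = 3890 m.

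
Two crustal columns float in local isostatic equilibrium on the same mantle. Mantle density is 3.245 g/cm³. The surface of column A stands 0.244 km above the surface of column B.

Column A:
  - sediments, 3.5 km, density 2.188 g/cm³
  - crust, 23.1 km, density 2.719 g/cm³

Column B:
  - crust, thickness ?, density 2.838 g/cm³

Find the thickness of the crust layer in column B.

37 km

Take the compensation level at the base of the deeper column (depth z_c below the surface of column A) and equate Σ ρ_i t_i down to z_c; mantle fills any gap and the z_c terms cancel.
Column A: 3.5×2.188 + 23.1×2.719 + (z_c − 26.6)×3.245
Column B: 0.244×0 + x×2.838 + (z_c − 0.244 − 0 − x)×3.245
The z_c×3.245 term appears on both sides and cancels. Collect the known terms of each column as K = Σ(ρt)_known − 3.245 × (depth of known layers): K_A = 70.4669 − 3.245×26.6 = −15.8501; K_B = 0 − 3.245×(0.244 + 0) = −0.79178.
Balance: K_A = K_B − x×(3.245 − 2.838), so x = (K_B − K_A)/(3.245 − 2.838) = 15.0583/0.407 = 37 km.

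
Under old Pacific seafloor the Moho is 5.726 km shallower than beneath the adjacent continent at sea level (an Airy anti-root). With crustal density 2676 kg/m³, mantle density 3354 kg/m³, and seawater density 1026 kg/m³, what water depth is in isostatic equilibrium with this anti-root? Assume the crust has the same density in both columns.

Replacing a thickness d of crust by seawater at the top must be balanced by replacing crust with mantle at the base: d (ρ_c − ρ_w) = a (ρ_m − ρ_c).
d = a (ρ_m − ρ_c)/(ρ_c − ρ_w) = 5.726 km × 678/1650 = 2.35 km.

2.35 km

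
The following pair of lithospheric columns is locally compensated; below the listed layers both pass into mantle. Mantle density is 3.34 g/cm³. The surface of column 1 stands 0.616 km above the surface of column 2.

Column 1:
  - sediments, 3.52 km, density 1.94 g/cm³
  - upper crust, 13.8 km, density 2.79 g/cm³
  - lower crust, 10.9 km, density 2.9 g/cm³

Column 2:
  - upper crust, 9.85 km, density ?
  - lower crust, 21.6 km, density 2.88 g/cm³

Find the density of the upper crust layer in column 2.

Take the compensation level at the base of the deeper column (depth z_c below the surface of column 1) and equate Σ ρ_i t_i down to z_c; mantle fills any gap and the z_c terms cancel.
Column 1: 3.52×1.94 + 13.8×2.79 + 10.9×2.9 + (z_c − 28.22)×3.34
Column 2: 0.616×0 + 9.85×ρ + 21.6×2.88 + (z_c − 0.616 − 31.45)×3.34
The z_c×3.34 term appears on both sides and cancels. Collect the known terms of each column as K = Σ(ρt)_known − 3.34 × (depth of known layers): K_1 = 76.9408 − 3.34×28.22 = −17.314; K_2 = 62.208 − 3.34×(0.616 + 31.45) = −44.89244.
Balance: K_1 = K_2 + 9.85×ρ, so ρ = (K_1 − K_2)/9.85 = 27.5784/9.85 = 2.8 g/cm³.

2.8 g/cm³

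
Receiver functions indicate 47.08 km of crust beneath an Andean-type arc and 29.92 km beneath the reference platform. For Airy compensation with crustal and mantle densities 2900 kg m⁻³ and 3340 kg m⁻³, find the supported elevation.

Excess crust Δ = 47.08 km − 29.92 km = 17.16 km, split between elevation h and root r with h + r = Δ.
Airy balance ρ_c h = (ρ_m − ρ_c) r gives r = h ρ_c/(ρ_m − ρ_c), so h (1 + ρ_c/(ρ_m − ρ_c)) = Δ, i.e. h = Δ (ρ_m − ρ_c)/ρ_m.
h = 17.16 km × 440/3340 = 2.26 km.

2.26 km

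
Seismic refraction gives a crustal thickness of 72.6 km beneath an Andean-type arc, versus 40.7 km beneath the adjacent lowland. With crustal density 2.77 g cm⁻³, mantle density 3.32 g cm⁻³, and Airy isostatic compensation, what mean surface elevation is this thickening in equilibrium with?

Excess crust Δ = 72.6 km − 40.7 km = 31.9 km, split between elevation h and root r with h + r = Δ.
Airy balance ρ_c h = (ρ_m − ρ_c) r gives r = h ρ_c/(ρ_m − ρ_c), so h (1 + ρ_c/(ρ_m − ρ_c)) = Δ, i.e. h = Δ (ρ_m − ρ_c)/ρ_m.
h = 31.9 km × 0.55/3.32 = 5.28 km.

5.28 km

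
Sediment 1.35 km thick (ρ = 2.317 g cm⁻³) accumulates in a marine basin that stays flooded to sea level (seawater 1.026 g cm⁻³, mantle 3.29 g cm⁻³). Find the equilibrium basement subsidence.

0.77 km

Submarine loading: the sediment displaces seawater, and the subsidence is in turn flooded, so s (ρ_m − ρ_w) = t (ρ_sed − ρ_w).
s = 1.35 km × (2.317 − 1.026) / (3.29 − 1.026) = 0.77 km.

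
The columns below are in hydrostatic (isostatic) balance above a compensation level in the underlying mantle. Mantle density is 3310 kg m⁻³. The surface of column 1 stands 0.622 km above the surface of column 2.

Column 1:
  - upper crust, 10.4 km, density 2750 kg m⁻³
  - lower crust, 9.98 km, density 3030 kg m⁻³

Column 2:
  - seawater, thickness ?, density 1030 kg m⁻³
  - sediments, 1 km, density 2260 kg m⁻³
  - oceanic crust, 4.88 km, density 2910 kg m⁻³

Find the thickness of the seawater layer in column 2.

1.56 km

Take the compensation level at the base of the deeper column (depth z_c below the surface of column 1) and equate Σ ρ_i t_i down to z_c; mantle fills any gap and the z_c terms cancel.
Column 1: 10.4×2750 + 9.98×3030 + (z_c − 20.38)×3310
Column 2: 0.622×0 + x×1030 + 1×2260 + 4.88×2910 + (z_c − 0.622 − 5.88 − x)×3310
The z_c×3310 term appears on both sides and cancels. Collect the known terms of each column as K = Σ(ρt)_known − 3310 × (depth of known layers): K_1 = 58839.4 − 3310×20.38 = −8618.4; K_2 = 16460.8 − 3310×(0.622 + 5.88) = −5060.82.
Balance: K_1 = K_2 − x×(3310 − 1030), so x = (K_2 − K_1)/(3310 − 1030) = 3557.58/2280 = 1.56 km.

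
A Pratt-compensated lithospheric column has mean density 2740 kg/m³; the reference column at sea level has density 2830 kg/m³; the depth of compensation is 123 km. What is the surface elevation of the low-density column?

4.04 km

ρ_ref D = ρ (D + h) → h = D (ρ_ref − ρ)/ρ.
h = 123 km × (2830 − 2740)/2740 = 4.04 km.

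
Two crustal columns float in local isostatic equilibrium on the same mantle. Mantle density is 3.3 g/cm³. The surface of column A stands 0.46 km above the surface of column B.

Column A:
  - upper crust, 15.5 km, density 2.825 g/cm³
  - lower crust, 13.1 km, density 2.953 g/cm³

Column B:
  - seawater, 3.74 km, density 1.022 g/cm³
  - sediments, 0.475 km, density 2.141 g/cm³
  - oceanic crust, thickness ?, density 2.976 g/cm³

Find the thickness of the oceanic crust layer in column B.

4.07 km

Take the compensation level at the base of the deeper column (depth z_c below the surface of column A) and equate Σ ρ_i t_i down to z_c; mantle fills any gap and the z_c terms cancel.
Column A: 15.5×2.825 + 13.1×2.953 + (z_c − 28.6)×3.3
Column B: 0.46×0 + 3.74×1.022 + 0.475×2.141 + x×2.976 + (z_c − 0.46 − 4.215 − x)×3.3
The z_c×3.3 term appears on both sides and cancels. Collect the known terms of each column as K = Σ(ρt)_known − 3.3 × (depth of known layers): K_A = 82.4718 − 3.3×28.6 = −11.9082; K_B = 4.839255 − 3.3×(0.46 + 4.215) = −10.588245.
Balance: K_A = K_B − x×(3.3 − 2.976), so x = (K_B − K_A)/(3.3 − 2.976) = 1.31995/0.324 = 4.07 km.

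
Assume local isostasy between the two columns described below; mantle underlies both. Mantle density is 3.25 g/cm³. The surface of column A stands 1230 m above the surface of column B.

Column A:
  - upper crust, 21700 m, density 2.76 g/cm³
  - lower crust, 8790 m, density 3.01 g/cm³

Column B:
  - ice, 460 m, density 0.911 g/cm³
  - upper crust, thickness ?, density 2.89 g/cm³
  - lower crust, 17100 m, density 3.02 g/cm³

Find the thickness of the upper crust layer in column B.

10400 m

Take the compensation level at the base of the deeper column (depth z_c below the surface of column A) and equate Σ ρ_i t_i down to z_c; mantle fills any gap and the z_c terms cancel.
Column A: 21700×2.76 + 8790×3.01 + (z_c − 30490)×3.25
Column B: 1230×0 + 460×0.911 + x×2.89 + 17100×3.02 + (z_c − 1230 − 17560 − x)×3.25
The z_c×3.25 term appears on both sides and cancels. Collect the known terms of each column as K = Σ(ρt)_known − 3.25 × (depth of known layers): K_A = 86349.9 − 3.25×30490 = −12742.6; K_B = 52061.06 − 3.25×(1230 + 17560) = −9006.44.
Balance: K_A = K_B − x×(3.25 − 2.89), so x = (K_B − K_A)/(3.25 − 2.89) = 3736.16/0.36 = 10400 m.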